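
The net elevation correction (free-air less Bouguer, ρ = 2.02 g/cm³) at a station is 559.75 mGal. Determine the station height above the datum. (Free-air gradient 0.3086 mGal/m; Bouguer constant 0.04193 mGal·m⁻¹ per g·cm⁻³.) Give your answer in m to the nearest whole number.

2500

Combined gradient = 0.3086 − 0.04193 × 2.02 = 0.2239014 mGal/m
h = 559.75 / 0.2239014 = 2499.98 m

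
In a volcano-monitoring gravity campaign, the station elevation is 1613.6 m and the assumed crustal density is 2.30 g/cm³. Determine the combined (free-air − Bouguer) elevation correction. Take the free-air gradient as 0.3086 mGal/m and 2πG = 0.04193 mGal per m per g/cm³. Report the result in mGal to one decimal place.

Combined gradient = 0.3086 − 0.04193 × 2.30 = 0.2121610 mGal/m
Combined elevation correction = 0.2121610 × 1613.6 = 342.3 mGal

342.3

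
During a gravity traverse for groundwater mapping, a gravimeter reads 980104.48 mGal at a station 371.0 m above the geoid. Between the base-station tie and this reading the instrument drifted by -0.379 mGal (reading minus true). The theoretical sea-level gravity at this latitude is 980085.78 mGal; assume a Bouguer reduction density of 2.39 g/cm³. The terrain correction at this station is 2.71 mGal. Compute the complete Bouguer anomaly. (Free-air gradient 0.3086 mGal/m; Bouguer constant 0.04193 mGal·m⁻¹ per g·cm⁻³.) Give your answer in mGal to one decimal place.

99.1

Drift-corrected reading = 980104.48 − (-0.379) = 980104.859 mGal
Free-air correction = 0.3086 × 371.0 = 114.49 mGal
Free-air anomaly = 980104.859 − 980085.78 + (114.49) = 133.569 mGal
Bouguer slab correction = 0.04193 × 2.39 × 371.0 = 37.18 mGal
Simple Bouguer anomaly = 133.569 − (37.18) = 96.389 mGal
Complete Bouguer anomaly = 96.389 + 2.71 = 99.099 mGal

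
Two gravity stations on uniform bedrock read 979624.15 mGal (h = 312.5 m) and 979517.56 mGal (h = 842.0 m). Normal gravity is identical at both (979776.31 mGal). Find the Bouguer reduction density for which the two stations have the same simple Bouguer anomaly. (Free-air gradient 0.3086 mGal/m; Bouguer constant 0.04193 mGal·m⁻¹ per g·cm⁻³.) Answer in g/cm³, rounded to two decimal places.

2.56

Δg_obs = 979517.56 − 979624.15 = -106.59 mGal over Δh = 842.0 − 312.5 = 529.5 m
Equal Bouguer anomalies ⇒ Δg_obs + (0.3086 − 0.04193ρ)·Δh = 0
0.3086 − 0.04193ρ = −Δg_obs/Δh = 0.20130
ρ = (0.3086 − 0.20130) / 0.04193 = 2.56 g/cm³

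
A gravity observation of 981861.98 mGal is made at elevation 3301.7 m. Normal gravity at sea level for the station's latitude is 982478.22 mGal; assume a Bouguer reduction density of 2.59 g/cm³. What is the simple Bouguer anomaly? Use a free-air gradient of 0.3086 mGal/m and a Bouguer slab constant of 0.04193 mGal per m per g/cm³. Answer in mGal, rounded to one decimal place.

44.1

Free-air correction = 0.3086 × 3301.7 = 1018.90 mGal
Free-air anomaly = 981861.98 − 982478.22 + (1018.90) = 402.66 mGal
Bouguer slab correction = 0.04193 × 2.59 × 3301.7 = 358.56 mGal
Simple Bouguer anomaly = 402.66 − (358.56) = 44.10 mGal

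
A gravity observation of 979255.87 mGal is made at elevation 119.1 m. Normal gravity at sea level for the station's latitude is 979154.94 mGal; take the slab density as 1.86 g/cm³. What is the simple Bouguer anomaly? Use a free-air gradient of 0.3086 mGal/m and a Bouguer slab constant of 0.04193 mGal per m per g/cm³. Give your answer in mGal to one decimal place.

Free-air correction = 0.3086 × 119.1 = 36.75 mGal
Free-air anomaly = 979255.87 − 979154.94 + (36.75) = 137.68 mGal
Bouguer slab correction = 0.04193 × 1.86 × 119.1 = 9.29 mGal
Simple Bouguer anomaly = 137.68 − (9.29) = 128.39 mGal

128.4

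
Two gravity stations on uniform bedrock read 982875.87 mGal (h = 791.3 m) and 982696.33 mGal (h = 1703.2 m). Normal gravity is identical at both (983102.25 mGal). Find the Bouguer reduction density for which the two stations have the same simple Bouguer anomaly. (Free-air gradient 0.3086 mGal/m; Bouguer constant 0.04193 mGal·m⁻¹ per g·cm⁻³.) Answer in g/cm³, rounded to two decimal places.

Δg_obs = 982696.33 − 982875.87 = -179.54 mGal over Δh = 1703.2 − 791.3 = 911.9 m
Equal Bouguer anomalies ⇒ Δg_obs + (0.3086 − 0.04193ρ)·Δh = 0
0.3086 − 0.04193ρ = −Δg_obs/Δh = 0.19689
ρ = (0.3086 − 0.19689) / 0.04193 = 2.66 g/cm³

2.66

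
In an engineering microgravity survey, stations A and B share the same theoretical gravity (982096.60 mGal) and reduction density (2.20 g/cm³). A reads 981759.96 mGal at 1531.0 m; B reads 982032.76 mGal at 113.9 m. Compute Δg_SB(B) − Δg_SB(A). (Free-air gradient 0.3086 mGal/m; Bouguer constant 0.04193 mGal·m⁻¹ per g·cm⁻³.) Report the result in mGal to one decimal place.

Δg_SB(A) = 981759.96 − 982096.60 + 0.3086×1531.0 − 0.04193×2.20×1531.0 = -5.40 mGal
Δg_SB(B) = 982032.76 − 982096.60 + 0.3086×113.9 − 0.04193×2.20×113.9 = -39.20 mGal
Difference = -39.20 − (-5.40) = -33.80 mGal

-33.8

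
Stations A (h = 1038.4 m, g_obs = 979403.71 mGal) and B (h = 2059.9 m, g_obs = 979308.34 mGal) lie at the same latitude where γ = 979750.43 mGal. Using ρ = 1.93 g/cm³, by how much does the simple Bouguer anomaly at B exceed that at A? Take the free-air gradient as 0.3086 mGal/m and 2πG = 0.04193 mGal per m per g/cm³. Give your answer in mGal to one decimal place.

137.2

Δg_SB(A) = 979403.71 − 979750.43 + 0.3086×1038.4 − 0.04193×1.93×1038.4 = -110.30 mGal
Δg_SB(B) = 979308.34 − 979750.43 + 0.3086×2059.9 − 0.04193×1.93×2059.9 = 26.90 mGal
Difference = 26.90 − (-110.30) = 137.20 mGal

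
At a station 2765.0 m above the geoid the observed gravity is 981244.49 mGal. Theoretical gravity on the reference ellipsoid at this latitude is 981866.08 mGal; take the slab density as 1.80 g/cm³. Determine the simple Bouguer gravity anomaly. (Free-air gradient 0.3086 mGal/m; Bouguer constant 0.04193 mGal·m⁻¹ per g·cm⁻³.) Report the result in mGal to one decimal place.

Free-air correction = 0.3086 × 2765.0 = 853.28 mGal
Free-air anomaly = 981244.49 − 981866.08 + (853.28) = 231.69 mGal
Bouguer slab correction = 0.04193 × 1.80 × 2765.0 = 208.69 mGal
Simple Bouguer anomaly = 231.69 − (208.69) = 23.00 mGal

23.0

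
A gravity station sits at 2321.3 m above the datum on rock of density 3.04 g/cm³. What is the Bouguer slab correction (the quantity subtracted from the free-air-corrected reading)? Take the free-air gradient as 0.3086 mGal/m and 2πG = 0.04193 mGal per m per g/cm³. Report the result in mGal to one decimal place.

295.9

Bouguer slab correction = 0.04193 × 3.04 × 2321.3 = 295.9 mGal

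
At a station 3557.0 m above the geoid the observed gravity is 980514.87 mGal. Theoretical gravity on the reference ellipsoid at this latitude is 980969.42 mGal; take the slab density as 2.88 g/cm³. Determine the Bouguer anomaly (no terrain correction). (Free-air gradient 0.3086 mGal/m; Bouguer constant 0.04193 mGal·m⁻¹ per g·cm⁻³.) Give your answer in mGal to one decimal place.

213.6

Free-air correction = 0.3086 × 3557.0 = 1097.69 mGal
Free-air anomaly = 980514.87 − 980969.42 + (1097.69) = 643.14 mGal
Bouguer slab correction = 0.04193 × 2.88 × 3557.0 = 429.54 mGal
Simple Bouguer anomaly = 643.14 − (429.54) = 213.60 mGal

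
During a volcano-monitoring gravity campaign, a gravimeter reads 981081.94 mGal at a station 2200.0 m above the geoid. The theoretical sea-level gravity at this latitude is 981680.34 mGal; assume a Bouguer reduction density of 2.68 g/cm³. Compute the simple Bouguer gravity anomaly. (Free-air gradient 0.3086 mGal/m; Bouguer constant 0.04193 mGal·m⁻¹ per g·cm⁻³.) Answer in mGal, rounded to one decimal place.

-166.7

Free-air correction = 0.3086 × 2200.0 = 678.92 mGal
Free-air anomaly = 981081.94 − 981680.34 + (678.92) = 80.52 mGal
Bouguer slab correction = 0.04193 × 2.68 × 2200.0 = 247.22 mGal
Simple Bouguer anomaly = 80.52 − (247.22) = -166.70 mGal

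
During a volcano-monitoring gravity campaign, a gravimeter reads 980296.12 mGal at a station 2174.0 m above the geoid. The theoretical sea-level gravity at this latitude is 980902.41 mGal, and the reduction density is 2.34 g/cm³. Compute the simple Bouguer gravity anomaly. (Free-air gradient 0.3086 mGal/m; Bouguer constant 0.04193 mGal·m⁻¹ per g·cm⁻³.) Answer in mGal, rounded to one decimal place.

-148.7

Free-air correction = 0.3086 × 2174.0 = 670.90 mGal
Free-air anomaly = 980296.12 − 980902.41 + (670.90) = 64.61 mGal
Bouguer slab correction = 0.04193 × 2.34 × 2174.0 = 213.30 mGal
Simple Bouguer anomaly = 64.61 − (213.30) = -148.69 mGal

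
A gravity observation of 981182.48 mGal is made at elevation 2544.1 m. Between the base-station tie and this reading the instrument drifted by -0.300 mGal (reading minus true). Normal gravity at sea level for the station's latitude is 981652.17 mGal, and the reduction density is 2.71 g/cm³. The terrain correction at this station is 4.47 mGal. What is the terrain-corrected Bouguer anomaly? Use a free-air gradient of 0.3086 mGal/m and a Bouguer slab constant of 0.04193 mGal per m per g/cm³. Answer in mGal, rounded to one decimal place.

31.1

Drift-corrected reading = 981182.48 − (-0.300) = 981182.780 mGal
Free-air correction = 0.3086 × 2544.1 = 785.11 mGal
Free-air anomaly = 981182.780 − 981652.17 + (785.11) = 315.720 mGal
Bouguer slab correction = 0.04193 × 2.71 × 2544.1 = 289.09 mGal
Simple Bouguer anomaly = 315.720 − (289.09) = 26.630 mGal
Complete Bouguer anomaly = 26.630 + 4.47 = 31.100 mGal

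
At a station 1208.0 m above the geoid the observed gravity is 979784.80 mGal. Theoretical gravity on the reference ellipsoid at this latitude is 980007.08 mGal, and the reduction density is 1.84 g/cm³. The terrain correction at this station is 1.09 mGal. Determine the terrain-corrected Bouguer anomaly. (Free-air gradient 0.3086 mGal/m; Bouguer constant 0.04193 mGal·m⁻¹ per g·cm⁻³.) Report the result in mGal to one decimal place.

Free-air correction = 0.3086 × 1208.0 = 372.79 mGal
Free-air anomaly = 979784.80 − 980007.08 + (372.79) = 150.51 mGal
Bouguer slab correction = 0.04193 × 1.84 × 1208.0 = 93.20 mGal
Simple Bouguer anomaly = 150.51 − (93.20) = 57.31 mGal
Complete Bouguer anomaly = 57.31 + 1.09 = 58.40 mGal

58.4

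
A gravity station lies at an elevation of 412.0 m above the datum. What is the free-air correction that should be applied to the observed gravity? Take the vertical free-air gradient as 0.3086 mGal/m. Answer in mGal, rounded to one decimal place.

Free-air correction = 0.3086 × 412.0 = 127.1 mGal

127.1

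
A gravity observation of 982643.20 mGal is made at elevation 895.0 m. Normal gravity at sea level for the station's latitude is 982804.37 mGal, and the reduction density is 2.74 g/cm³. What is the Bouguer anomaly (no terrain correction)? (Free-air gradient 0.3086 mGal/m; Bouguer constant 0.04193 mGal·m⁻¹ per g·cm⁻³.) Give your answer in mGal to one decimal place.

12.2

Free-air correction = 0.3086 × 895.0 = 276.20 mGal
Free-air anomaly = 982643.20 − 982804.37 + (276.20) = 115.03 mGal
Bouguer slab correction = 0.04193 × 2.74 × 895.0 = 102.82 mGal
Simple Bouguer anomaly = 115.03 − (102.82) = 12.21 mGal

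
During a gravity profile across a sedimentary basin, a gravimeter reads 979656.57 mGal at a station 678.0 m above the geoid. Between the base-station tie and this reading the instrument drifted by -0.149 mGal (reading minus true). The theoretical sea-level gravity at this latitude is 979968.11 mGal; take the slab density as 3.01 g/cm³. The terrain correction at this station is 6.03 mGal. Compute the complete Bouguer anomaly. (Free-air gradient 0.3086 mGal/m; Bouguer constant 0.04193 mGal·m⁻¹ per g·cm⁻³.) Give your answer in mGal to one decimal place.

-181.7

Drift-corrected reading = 979656.57 − (-0.149) = 979656.719 mGal
Free-air correction = 0.3086 × 678.0 = 209.23 mGal
Free-air anomaly = 979656.719 − 979968.11 + (209.23) = -102.161 mGal
Bouguer slab correction = 0.04193 × 3.01 × 678.0 = 85.57 mGal
Simple Bouguer anomaly = -102.161 − (85.57) = -187.731 mGal
Complete Bouguer anomaly = -187.731 + 6.03 = -181.701 mGal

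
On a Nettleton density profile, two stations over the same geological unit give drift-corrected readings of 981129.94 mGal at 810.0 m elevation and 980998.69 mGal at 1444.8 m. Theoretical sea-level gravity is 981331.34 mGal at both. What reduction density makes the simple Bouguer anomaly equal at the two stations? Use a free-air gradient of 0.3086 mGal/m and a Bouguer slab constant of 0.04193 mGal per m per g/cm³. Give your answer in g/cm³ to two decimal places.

2.43

Δg_obs = 980998.69 − 981129.94 = -131.25 mGal over Δh = 1444.8 − 810.0 = 634.8 m
Equal Bouguer anomalies ⇒ Δg_obs + (0.3086 − 0.04193ρ)·Δh = 0
0.3086 − 0.04193ρ = −Δg_obs/Δh = 0.20676
ρ = (0.3086 − 0.20676) / 0.04193 = 2.43 g/cm³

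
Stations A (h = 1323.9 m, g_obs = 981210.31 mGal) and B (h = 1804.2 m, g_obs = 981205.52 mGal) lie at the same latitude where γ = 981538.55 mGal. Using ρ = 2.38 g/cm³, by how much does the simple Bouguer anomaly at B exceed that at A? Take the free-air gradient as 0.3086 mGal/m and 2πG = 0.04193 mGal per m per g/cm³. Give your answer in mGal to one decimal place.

95.5

Δg_SB(A) = 981210.31 − 981538.55 + 0.3086×1323.9 − 0.04193×2.38×1323.9 = -51.80 mGal
Δg_SB(B) = 981205.52 − 981538.55 + 0.3086×1804.2 − 0.04193×2.38×1804.2 = 43.70 mGal
Difference = 43.70 − (-51.80) = 95.50 mGal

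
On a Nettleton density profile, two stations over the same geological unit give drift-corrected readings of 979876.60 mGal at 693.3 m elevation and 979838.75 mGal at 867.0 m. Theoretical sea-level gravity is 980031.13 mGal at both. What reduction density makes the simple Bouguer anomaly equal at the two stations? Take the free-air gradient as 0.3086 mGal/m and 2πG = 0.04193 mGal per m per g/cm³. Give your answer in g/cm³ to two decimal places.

Δg_obs = 979838.75 − 979876.60 = -37.85 mGal over Δh = 867.0 − 693.3 = 173.7 m
Equal Bouguer anomalies ⇒ Δg_obs + (0.3086 − 0.04193ρ)·Δh = 0
0.3086 − 0.04193ρ = −Δg_obs/Δh = 0.21790
ρ = (0.3086 − 0.21790) / 0.04193 = 2.16 g/cm³

2.16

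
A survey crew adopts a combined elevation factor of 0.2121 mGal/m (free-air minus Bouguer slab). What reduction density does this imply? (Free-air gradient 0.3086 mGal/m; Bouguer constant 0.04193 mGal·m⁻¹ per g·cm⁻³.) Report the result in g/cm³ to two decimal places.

2.30

0.2121 = 0.3086 − 0.04193 × ρ
ρ = (0.3086 − 0.2121) / 0.04193 = 2.30 g/cm³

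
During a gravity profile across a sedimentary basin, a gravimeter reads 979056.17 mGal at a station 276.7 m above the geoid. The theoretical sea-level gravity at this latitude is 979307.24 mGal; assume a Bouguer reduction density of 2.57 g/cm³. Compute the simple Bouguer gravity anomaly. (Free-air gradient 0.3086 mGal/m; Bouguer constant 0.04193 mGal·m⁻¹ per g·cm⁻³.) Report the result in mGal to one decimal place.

-195.5

Free-air correction = 0.3086 × 276.7 = 85.39 mGal
Free-air anomaly = 979056.17 − 979307.24 + (85.39) = -165.68 mGal
Bouguer slab correction = 0.04193 × 2.57 × 276.7 = 29.82 mGal
Simple Bouguer anomaly = -165.68 − (29.82) = -195.50 mGal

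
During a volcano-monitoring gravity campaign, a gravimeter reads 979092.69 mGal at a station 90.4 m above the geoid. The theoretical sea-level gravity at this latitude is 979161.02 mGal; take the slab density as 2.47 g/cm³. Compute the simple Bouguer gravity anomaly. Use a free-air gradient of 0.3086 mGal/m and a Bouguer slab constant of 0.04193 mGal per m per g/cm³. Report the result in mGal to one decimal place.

-49.8

Free-air correction = 0.3086 × 90.4 = 27.90 mGal
Free-air anomaly = 979092.69 − 979161.02 + (27.90) = -40.43 mGal
Bouguer slab correction = 0.04193 × 2.47 × 90.4 = 9.36 mGal
Simple Bouguer anomaly = -40.43 − (9.36) = -49.79 mGal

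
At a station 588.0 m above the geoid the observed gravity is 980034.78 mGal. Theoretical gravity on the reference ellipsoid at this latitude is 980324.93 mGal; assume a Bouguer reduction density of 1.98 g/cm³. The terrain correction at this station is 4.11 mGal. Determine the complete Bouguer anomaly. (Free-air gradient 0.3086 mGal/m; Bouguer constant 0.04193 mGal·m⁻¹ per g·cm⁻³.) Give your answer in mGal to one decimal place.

Free-air correction = 0.3086 × 588.0 = 181.46 mGal
Free-air anomaly = 980034.78 − 980324.93 + (181.46) = -108.69 mGal
Bouguer slab correction = 0.04193 × 1.98 × 588.0 = 48.82 mGal
Simple Bouguer anomaly = -108.69 − (48.82) = -157.51 mGal
Complete Bouguer anomaly = -157.51 + 4.11 = -153.40 mGal

-153.4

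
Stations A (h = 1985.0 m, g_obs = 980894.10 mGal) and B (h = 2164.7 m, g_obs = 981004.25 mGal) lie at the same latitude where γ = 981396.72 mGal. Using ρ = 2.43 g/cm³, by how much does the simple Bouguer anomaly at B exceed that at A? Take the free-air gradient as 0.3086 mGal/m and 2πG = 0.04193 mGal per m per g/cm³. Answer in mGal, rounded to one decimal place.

Δg_SB(A) = 980894.10 − 981396.72 + 0.3086×1985.0 − 0.04193×2.43×1985.0 = -92.30 mGal
Δg_SB(B) = 981004.25 − 981396.72 + 0.3086×2164.7 − 0.04193×2.43×2164.7 = 55.00 mGal
Difference = 55.00 − (-92.30) = 147.30 mGal

147.3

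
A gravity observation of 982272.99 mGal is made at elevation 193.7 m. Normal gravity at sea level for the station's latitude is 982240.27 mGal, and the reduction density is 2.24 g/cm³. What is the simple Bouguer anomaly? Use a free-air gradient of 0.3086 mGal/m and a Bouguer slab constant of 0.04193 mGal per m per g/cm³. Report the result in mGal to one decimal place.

74.3

Free-air correction = 0.3086 × 193.7 = 59.78 mGal
Free-air anomaly = 982272.99 − 982240.27 + (59.78) = 92.50 mGal
Bouguer slab correction = 0.04193 × 2.24 × 193.7 = 18.19 mGal
Simple Bouguer anomaly = 92.50 − (18.19) = 74.31 mGal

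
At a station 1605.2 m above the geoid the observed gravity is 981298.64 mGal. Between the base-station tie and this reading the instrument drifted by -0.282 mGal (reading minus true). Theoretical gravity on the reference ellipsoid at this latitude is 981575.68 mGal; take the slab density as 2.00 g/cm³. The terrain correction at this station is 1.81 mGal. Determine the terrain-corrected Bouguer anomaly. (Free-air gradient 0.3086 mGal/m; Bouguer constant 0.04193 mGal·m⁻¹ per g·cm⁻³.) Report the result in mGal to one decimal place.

85.8

Drift-corrected reading = 981298.64 − (-0.282) = 981298.922 mGal
Free-air correction = 0.3086 × 1605.2 = 495.36 mGal
Free-air anomaly = 981298.922 − 981575.68 + (495.36) = 218.602 mGal
Bouguer slab correction = 0.04193 × 2.00 × 1605.2 = 134.61 mGal
Simple Bouguer anomaly = 218.602 − (134.61) = 83.992 mGal
Complete Bouguer anomaly = 83.992 + 1.81 = 85.802 mGal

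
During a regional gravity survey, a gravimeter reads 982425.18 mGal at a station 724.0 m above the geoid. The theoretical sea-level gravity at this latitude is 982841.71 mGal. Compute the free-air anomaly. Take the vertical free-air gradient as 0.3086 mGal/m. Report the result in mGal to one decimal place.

-193.1

Free-air correction = 0.3086 × 724.0 = 223.43 mGal
Free-air anomaly = 982425.18 − 982841.71 + (223.43) = -193.10 mGal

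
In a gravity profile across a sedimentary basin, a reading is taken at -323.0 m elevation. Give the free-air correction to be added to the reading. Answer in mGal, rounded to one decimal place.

-99.7

Free-air correction = 0.3086 × -323.0 = -99.7 mGal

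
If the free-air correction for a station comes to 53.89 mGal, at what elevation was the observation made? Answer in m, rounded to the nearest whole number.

h = 53.89 / 0.3086 = 174.63 m

175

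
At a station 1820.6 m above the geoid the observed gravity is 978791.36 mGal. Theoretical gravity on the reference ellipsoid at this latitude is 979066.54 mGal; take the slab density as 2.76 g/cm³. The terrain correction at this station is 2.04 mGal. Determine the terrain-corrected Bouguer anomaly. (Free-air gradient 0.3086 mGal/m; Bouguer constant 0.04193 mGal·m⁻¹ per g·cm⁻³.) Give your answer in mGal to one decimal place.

78.0

Free-air correction = 0.3086 × 1820.6 = 561.84 mGal
Free-air anomaly = 978791.36 − 979066.54 + (561.84) = 286.66 mGal
Bouguer slab correction = 0.04193 × 2.76 × 1820.6 = 210.69 mGal
Simple Bouguer anomaly = 286.66 − (210.69) = 75.97 mGal
Complete Bouguer anomaly = 75.97 + 2.04 = 78.01 mGal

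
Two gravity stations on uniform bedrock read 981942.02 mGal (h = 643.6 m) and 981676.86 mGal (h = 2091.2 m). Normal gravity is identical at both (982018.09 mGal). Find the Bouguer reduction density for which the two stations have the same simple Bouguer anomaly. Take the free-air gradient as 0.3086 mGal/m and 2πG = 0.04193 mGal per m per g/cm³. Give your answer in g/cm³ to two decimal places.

Δg_obs = 981676.86 − 981942.02 = -265.16 mGal over Δh = 2091.2 − 643.6 = 1447.6 m
Equal Bouguer anomalies ⇒ Δg_obs + (0.3086 − 0.04193ρ)·Δh = 0
0.3086 − 0.04193ρ = −Δg_obs/Δh = 0.18317
ρ = (0.3086 − 0.18317) / 0.04193 = 2.99 g/cm³

2.99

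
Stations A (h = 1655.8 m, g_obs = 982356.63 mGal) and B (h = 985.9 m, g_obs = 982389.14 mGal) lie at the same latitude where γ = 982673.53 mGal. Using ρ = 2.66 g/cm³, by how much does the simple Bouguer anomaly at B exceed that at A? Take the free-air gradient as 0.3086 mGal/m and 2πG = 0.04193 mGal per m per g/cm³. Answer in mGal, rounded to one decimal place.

Δg_SB(A) = 982356.63 − 982673.53 + 0.3086×1655.8 − 0.04193×2.66×1655.8 = 9.40 mGal
Δg_SB(B) = 982389.14 − 982673.53 + 0.3086×985.9 − 0.04193×2.66×985.9 = -90.10 mGal
Difference = -90.10 − (9.40) = -99.50 mGal

-99.5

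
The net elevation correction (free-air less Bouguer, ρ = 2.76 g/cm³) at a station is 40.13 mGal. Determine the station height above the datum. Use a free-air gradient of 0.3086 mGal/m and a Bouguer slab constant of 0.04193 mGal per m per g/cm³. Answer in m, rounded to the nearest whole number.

Combined gradient = 0.3086 − 0.04193 × 2.76 = 0.1928732 mGal/m
h = 40.13 / 0.1928732 = 208.06 m

208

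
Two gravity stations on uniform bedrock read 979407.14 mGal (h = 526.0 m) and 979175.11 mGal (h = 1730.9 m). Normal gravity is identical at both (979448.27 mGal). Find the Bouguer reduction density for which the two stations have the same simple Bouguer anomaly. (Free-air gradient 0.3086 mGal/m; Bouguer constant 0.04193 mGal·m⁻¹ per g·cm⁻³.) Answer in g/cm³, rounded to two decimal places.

2.77

Δg_obs = 979175.11 − 979407.14 = -232.03 mGal over Δh = 1730.9 − 526.0 = 1204.9 m
Equal Bouguer anomalies ⇒ Δg_obs + (0.3086 − 0.04193ρ)·Δh = 0
0.3086 − 0.04193ρ = −Δg_obs/Δh = 0.19257
ρ = (0.3086 − 0.19257) / 0.04193 = 2.77 g/cm³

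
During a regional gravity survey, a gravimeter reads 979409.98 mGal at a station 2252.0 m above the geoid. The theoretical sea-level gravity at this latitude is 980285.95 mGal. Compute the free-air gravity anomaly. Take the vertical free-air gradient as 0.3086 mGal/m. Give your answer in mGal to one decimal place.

Free-air correction = 0.3086 × 2252.0 = 694.97 mGal
Free-air anomaly = 979409.98 − 980285.95 + (694.97) = -181.00 mGal

-181.0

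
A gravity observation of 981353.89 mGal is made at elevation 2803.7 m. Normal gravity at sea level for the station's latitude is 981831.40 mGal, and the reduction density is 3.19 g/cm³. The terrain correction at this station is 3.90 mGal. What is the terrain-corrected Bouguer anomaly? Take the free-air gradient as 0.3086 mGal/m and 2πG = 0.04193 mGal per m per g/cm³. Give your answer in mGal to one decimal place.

16.6

Free-air correction = 0.3086 × 2803.7 = 865.22 mGal
Free-air anomaly = 981353.89 − 981831.40 + (865.22) = 387.71 mGal
Bouguer slab correction = 0.04193 × 3.19 × 2803.7 = 375.01 mGal
Simple Bouguer anomaly = 387.71 − (375.01) = 12.70 mGal
Complete Bouguer anomaly = 12.70 + 3.90 = 16.60 mGal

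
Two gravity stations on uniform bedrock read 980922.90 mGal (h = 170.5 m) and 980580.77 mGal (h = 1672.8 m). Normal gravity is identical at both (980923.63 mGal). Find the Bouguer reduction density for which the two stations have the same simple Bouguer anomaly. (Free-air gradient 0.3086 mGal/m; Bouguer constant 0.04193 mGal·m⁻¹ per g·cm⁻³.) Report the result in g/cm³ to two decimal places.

Δg_obs = 980580.77 − 980922.90 = -342.13 mGal over Δh = 1672.8 − 170.5 = 1502.3 m
Equal Bouguer anomalies ⇒ Δg_obs + (0.3086 − 0.04193ρ)·Δh = 0
0.3086 − 0.04193ρ = −Δg_obs/Δh = 0.22774
ρ = (0.3086 − 0.22774) / 0.04193 = 1.93 g/cm³

1.93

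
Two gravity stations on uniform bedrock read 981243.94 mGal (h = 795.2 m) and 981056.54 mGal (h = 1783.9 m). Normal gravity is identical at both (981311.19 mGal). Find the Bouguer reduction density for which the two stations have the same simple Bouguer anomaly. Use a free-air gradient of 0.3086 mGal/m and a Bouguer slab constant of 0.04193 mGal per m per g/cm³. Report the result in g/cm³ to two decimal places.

2.84

Δg_obs = 981056.54 − 981243.94 = -187.40 mGal over Δh = 1783.9 − 795.2 = 988.7 m
Equal Bouguer anomalies ⇒ Δg_obs + (0.3086 − 0.04193ρ)·Δh = 0
0.3086 − 0.04193ρ = −Δg_obs/Δh = 0.18954
ρ = (0.3086 − 0.18954) / 0.04193 = 2.84 g/cm³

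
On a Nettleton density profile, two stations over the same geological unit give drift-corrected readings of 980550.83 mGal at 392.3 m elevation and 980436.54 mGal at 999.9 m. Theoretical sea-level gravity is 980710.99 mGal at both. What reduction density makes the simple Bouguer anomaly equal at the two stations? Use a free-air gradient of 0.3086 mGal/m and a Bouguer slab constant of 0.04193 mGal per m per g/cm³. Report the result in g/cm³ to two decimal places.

2.87

Δg_obs = 980436.54 − 980550.83 = -114.29 mGal over Δh = 999.9 − 392.3 = 607.6 m
Equal Bouguer anomalies ⇒ Δg_obs + (0.3086 − 0.04193ρ)·Δh = 0
0.3086 − 0.04193ρ = −Δg_obs/Δh = 0.18810
ρ = (0.3086 − 0.18810) / 0.04193 = 2.87 g/cm³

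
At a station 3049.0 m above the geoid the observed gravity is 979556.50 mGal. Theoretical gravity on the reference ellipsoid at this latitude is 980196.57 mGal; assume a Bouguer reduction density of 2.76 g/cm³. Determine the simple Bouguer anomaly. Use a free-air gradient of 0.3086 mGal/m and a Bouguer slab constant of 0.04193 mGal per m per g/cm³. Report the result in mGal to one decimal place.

Free-air correction = 0.3086 × 3049.0 = 940.92 mGal
Free-air anomaly = 979556.50 − 980196.57 + (940.92) = 300.85 mGal
Bouguer slab correction = 0.04193 × 2.76 × 3049.0 = 352.85 mGal
Simple Bouguer anomaly = 300.85 − (352.85) = -52.00 mGal

-52.0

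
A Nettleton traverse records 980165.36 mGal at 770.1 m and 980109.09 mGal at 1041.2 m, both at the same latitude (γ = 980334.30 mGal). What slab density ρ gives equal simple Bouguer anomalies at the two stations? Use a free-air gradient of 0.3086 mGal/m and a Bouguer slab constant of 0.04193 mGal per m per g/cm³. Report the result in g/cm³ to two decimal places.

Δg_obs = 980109.09 − 980165.36 = -56.27 mGal over Δh = 1041.2 − 770.1 = 271.1 m
Equal Bouguer anomalies ⇒ Δg_obs + (0.3086 − 0.04193ρ)·Δh = 0
0.3086 − 0.04193ρ = −Δg_obs/Δh = 0.20756
ρ = (0.3086 − 0.20756) / 0.04193 = 2.41 g/cm³

2.41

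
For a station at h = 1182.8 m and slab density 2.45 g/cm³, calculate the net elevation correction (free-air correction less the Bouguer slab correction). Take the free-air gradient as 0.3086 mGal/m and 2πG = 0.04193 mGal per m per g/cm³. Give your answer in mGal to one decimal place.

Combined gradient = 0.3086 − 0.04193 × 2.45 = 0.2058715 mGal/m
Combined elevation correction = 0.2058715 × 1182.8 = 243.5 mGal

243.5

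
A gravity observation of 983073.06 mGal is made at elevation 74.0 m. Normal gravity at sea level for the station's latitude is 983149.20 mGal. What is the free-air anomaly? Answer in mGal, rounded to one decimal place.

-53.3

Free-air correction = 0.3086 × 74.0 = 22.84 mGal
Free-air anomaly = 983073.06 − 983149.20 + (22.84) = -53.30 mGal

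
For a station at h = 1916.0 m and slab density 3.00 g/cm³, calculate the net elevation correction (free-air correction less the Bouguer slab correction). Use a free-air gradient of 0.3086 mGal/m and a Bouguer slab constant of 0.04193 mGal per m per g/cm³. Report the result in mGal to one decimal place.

Combined gradient = 0.3086 − 0.04193 × 3.00 = 0.1828100 mGal/m
Combined elevation correction = 0.1828100 × 1916.0 = 350.3 mGal

350.3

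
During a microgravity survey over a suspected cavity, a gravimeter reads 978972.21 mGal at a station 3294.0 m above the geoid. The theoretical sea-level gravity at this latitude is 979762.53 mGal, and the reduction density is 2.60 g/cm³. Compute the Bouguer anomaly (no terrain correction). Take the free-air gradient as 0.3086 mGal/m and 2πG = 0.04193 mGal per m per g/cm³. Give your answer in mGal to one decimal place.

Free-air correction = 0.3086 × 3294.0 = 1016.53 mGal
Free-air anomaly = 978972.21 − 979762.53 + (1016.53) = 226.21 mGal
Bouguer slab correction = 0.04193 × 2.60 × 3294.0 = 359.11 mGal
Simple Bouguer anomaly = 226.21 − (359.11) = -132.90 mGal

-132.9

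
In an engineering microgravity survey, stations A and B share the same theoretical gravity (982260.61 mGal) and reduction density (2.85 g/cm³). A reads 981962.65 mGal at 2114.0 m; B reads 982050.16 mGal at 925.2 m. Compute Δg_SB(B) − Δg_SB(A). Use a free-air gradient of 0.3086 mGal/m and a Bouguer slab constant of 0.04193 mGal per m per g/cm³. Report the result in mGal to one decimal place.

Δg_SB(A) = 981962.65 − 982260.61 + 0.3086×2114.0 − 0.04193×2.85×2114.0 = 101.80 mGal
Δg_SB(B) = 982050.16 − 982260.61 + 0.3086×925.2 − 0.04193×2.85×925.2 = -35.50 mGal
Difference = -35.50 − (101.80) = -137.30 mGal

-137.3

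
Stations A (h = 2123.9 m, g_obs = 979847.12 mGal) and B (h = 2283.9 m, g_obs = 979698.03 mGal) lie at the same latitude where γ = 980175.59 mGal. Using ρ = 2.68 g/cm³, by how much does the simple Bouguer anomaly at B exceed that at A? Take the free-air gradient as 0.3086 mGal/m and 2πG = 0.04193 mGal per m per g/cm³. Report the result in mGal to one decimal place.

Δg_SB(A) = 979847.12 − 980175.59 + 0.3086×2123.9 − 0.04193×2.68×2123.9 = 88.30 mGal
Δg_SB(B) = 979698.03 − 980175.59 + 0.3086×2283.9 − 0.04193×2.68×2283.9 = -29.40 mGal
Difference = -29.40 − (88.30) = -117.70 mGal

-117.7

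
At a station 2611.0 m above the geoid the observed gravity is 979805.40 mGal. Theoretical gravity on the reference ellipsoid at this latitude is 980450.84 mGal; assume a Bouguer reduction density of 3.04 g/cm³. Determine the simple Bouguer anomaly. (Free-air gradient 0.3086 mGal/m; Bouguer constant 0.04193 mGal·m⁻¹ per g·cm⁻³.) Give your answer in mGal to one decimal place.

Free-air correction = 0.3086 × 2611.0 = 805.75 mGal
Free-air anomaly = 979805.40 − 980450.84 + (805.75) = 160.31 mGal
Bouguer slab correction = 0.04193 × 3.04 × 2611.0 = 332.82 mGal
Simple Bouguer anomaly = 160.31 − (332.82) = -172.51 mGal

-172.5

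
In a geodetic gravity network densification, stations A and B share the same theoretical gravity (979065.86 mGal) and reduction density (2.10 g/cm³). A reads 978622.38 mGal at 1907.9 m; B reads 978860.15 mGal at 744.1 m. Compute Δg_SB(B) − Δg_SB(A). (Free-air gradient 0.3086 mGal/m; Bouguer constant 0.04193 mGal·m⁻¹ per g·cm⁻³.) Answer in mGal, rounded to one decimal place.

Δg_SB(A) = 978622.38 − 979065.86 + 0.3086×1907.9 − 0.04193×2.10×1907.9 = -22.70 mGal
Δg_SB(B) = 978860.15 − 979065.86 + 0.3086×744.1 − 0.04193×2.10×744.1 = -41.60 mGal
Difference = -41.60 − (-22.70) = -18.90 mGal

-18.9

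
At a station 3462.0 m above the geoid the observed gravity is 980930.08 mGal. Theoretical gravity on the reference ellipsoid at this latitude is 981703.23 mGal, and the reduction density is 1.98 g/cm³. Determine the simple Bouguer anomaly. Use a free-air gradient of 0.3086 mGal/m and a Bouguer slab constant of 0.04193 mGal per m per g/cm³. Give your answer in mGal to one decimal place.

7.8

Free-air correction = 0.3086 × 3462.0 = 1068.37 mGal
Free-air anomaly = 980930.08 − 981703.23 + (1068.37) = 295.22 mGal
Bouguer slab correction = 0.04193 × 1.98 × 3462.0 = 287.42 mGal
Simple Bouguer anomaly = 295.22 − (287.42) = 7.80 mGal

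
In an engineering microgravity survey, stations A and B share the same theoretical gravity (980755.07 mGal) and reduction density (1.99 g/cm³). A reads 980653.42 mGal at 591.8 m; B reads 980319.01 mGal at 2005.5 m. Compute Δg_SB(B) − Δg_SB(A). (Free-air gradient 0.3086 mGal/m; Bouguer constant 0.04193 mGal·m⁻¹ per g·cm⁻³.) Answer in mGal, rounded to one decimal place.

Δg_SB(A) = 980653.42 − 980755.07 + 0.3086×591.8 − 0.04193×1.99×591.8 = 31.60 mGal
Δg_SB(B) = 980319.01 − 980755.07 + 0.3086×2005.5 − 0.04193×1.99×2005.5 = 15.50 mGal
Difference = 15.50 − (31.60) = -16.10 mGal

-16.1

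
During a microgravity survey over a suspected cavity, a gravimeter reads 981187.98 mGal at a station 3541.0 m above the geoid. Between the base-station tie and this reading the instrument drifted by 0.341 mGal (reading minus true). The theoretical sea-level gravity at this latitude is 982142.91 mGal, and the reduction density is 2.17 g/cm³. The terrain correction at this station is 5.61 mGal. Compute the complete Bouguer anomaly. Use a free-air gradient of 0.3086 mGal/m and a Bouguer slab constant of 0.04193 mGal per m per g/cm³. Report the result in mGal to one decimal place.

-179.1

Drift-corrected reading = 981187.98 − (0.341) = 981187.639 mGal
Free-air correction = 0.3086 × 3541.0 = 1092.75 mGal
Free-air anomaly = 981187.639 − 982142.91 + (1092.75) = 137.479 mGal
Bouguer slab correction = 0.04193 × 2.17 × 3541.0 = 322.19 mGal
Simple Bouguer anomaly = 137.479 − (322.19) = -184.711 mGal
Complete Bouguer anomaly = -184.711 + 5.61 = -179.101 mGal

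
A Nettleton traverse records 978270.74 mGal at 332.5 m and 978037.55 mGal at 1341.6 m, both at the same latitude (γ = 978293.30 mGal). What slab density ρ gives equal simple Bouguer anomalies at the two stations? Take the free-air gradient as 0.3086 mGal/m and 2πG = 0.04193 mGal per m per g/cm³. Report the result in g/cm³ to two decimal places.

Δg_obs = 978037.55 − 978270.74 = -233.19 mGal over Δh = 1341.6 − 332.5 = 1009.1 m
Equal Bouguer anomalies ⇒ Δg_obs + (0.3086 − 0.04193ρ)·Δh = 0
0.3086 − 0.04193ρ = −Δg_obs/Δh = 0.23109
ρ = (0.3086 − 0.23109) / 0.04193 = 1.85 g/cm³

1.85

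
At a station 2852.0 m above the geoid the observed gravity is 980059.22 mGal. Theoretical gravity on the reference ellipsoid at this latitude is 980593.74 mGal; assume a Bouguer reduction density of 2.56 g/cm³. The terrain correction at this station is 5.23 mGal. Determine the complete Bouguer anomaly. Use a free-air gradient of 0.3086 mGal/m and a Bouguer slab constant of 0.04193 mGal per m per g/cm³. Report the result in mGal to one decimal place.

44.7

Free-air correction = 0.3086 × 2852.0 = 880.13 mGal
Free-air anomaly = 980059.22 − 980593.74 + (880.13) = 345.61 mGal
Bouguer slab correction = 0.04193 × 2.56 × 2852.0 = 306.14 mGal
Simple Bouguer anomaly = 345.61 − (306.14) = 39.47 mGal
Complete Bouguer anomaly = 39.47 + 5.23 = 44.70 mGal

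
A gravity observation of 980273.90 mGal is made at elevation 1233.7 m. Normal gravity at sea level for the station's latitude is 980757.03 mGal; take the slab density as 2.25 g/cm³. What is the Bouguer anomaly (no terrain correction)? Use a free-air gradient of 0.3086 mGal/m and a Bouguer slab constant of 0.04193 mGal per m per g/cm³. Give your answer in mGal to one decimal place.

-218.8

Free-air correction = 0.3086 × 1233.7 = 380.72 mGal
Free-air anomaly = 980273.90 − 980757.03 + (380.72) = -102.41 mGal
Bouguer slab correction = 0.04193 × 2.25 × 1233.7 = 116.39 mGal
Simple Bouguer anomaly = -102.41 − (116.39) = -218.80 mGal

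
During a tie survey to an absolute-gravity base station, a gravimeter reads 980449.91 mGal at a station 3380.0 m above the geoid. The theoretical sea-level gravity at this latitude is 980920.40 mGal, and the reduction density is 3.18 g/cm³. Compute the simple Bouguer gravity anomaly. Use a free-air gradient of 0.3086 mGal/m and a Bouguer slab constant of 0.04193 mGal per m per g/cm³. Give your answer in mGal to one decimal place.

121.9

Free-air correction = 0.3086 × 3380.0 = 1043.07 mGal
Free-air anomaly = 980449.91 − 980920.40 + (1043.07) = 572.58 mGal
Bouguer slab correction = 0.04193 × 3.18 × 3380.0 = 450.68 mGal
Simple Bouguer anomaly = 572.58 − (450.68) = 121.90 mGal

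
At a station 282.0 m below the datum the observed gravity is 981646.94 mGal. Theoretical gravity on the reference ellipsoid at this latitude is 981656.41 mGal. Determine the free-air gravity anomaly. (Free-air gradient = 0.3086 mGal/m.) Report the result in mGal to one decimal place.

Free-air correction = 0.3086 × -282.0 = -87.03 mGal
Free-air anomaly = 981646.94 − 981656.41 + (-87.03) = -96.50 mGal

-96.5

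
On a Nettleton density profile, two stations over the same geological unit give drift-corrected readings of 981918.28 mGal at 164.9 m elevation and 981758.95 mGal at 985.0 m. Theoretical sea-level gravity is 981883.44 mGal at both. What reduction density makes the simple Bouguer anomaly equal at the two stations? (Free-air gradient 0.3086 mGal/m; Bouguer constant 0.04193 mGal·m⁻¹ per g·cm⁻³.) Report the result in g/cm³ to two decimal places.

Δg_obs = 981758.95 − 981918.28 = -159.33 mGal over Δh = 985.0 − 164.9 = 820.1 m
Equal Bouguer anomalies ⇒ Δg_obs + (0.3086 − 0.04193ρ)·Δh = 0
0.3086 − 0.04193ρ = −Δg_obs/Δh = 0.19428
ρ = (0.3086 − 0.19428) / 0.04193 = 2.73 g/cm³

2.73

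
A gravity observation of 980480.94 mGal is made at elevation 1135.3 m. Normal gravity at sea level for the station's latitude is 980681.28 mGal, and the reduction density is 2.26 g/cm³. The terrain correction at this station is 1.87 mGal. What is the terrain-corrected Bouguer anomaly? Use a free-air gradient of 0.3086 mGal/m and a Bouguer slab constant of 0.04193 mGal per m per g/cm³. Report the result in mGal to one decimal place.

Free-air correction = 0.3086 × 1135.3 = 350.35 mGal
Free-air anomaly = 980480.94 − 980681.28 + (350.35) = 150.01 mGal
Bouguer slab correction = 0.04193 × 2.26 × 1135.3 = 107.58 mGal
Simple Bouguer anomaly = 150.01 − (107.58) = 42.43 mGal
Complete Bouguer anomaly = 42.43 + 1.87 = 44.30 mGal

44.3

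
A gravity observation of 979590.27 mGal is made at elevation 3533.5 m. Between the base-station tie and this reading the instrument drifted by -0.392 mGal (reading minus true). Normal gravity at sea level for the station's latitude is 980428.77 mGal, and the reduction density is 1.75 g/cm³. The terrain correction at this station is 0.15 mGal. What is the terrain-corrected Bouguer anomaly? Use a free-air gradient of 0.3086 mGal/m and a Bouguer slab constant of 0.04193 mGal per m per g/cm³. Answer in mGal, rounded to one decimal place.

-6.8

Drift-corrected reading = 979590.27 − (-0.392) = 979590.662 mGal
Free-air correction = 0.3086 × 3533.5 = 1090.44 mGal
Free-air anomaly = 979590.662 − 980428.77 + (1090.44) = 252.332 mGal
Bouguer slab correction = 0.04193 × 1.75 × 3533.5 = 259.28 mGal
Simple Bouguer anomaly = 252.332 − (259.28) = -6.948 mGal
Complete Bouguer anomaly = -6.948 + 0.15 = -6.798 mGal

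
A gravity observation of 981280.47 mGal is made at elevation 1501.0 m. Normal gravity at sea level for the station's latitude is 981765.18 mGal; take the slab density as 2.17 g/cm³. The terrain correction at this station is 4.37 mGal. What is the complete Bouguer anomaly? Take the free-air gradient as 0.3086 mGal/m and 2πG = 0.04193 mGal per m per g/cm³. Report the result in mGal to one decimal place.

Free-air correction = 0.3086 × 1501.0 = 463.21 mGal
Free-air anomaly = 981280.47 − 981765.18 + (463.21) = -21.50 mGal
Bouguer slab correction = 0.04193 × 2.17 × 1501.0 = 136.57 mGal
Simple Bouguer anomaly = -21.50 − (136.57) = -158.07 mGal
Complete Bouguer anomaly = -158.07 + 4.37 = -153.70 mGal

-153.7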